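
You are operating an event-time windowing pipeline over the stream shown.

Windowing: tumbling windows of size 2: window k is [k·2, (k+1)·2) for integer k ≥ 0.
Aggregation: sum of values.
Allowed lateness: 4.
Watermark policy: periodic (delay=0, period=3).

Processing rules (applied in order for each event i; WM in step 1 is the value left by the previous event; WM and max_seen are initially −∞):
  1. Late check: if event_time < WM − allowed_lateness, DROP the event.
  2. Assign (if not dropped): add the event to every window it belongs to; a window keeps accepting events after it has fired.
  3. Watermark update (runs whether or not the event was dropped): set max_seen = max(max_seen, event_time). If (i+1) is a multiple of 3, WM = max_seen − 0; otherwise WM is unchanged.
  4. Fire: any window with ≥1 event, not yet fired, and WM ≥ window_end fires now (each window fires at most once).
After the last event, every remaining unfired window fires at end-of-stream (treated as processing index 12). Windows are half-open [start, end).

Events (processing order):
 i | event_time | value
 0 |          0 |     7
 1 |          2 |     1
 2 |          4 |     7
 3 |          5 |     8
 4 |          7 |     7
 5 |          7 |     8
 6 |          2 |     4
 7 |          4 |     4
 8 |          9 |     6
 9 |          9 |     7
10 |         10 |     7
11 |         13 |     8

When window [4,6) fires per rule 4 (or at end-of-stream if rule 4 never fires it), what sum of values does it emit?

15

i=0 t=0 v=7: → [0,2); WM=−∞
i=1 t=2 v=1: → [2,4); WM=−∞
i=2 t=4 v=7: → [4,6); WM=4; [0,2) fires=7 [2,4) fires=1
i=3 t=5 v=8: → [4,6); WM=4
i=4 t=7 v=7: → [6,8); WM=4
i=5 t=7 v=8: → [6,8); WM=7; [4,6) fires=15
i=6 t=2 v=4: DROP (t<7-4); WM=7
i=7 t=4 v=4: → [4,6); WM=7
i=8 t=9 v=6: → [8,10); WM=9; [6,8) fires=15
i=9 t=9 v=7: → [8,10); WM=9
i=10 t=10 v=7: → [10,12); WM=9
i=11 t=13 v=8: → [12,14); WM=13; [8,10) fires=13 [10,12) fires=7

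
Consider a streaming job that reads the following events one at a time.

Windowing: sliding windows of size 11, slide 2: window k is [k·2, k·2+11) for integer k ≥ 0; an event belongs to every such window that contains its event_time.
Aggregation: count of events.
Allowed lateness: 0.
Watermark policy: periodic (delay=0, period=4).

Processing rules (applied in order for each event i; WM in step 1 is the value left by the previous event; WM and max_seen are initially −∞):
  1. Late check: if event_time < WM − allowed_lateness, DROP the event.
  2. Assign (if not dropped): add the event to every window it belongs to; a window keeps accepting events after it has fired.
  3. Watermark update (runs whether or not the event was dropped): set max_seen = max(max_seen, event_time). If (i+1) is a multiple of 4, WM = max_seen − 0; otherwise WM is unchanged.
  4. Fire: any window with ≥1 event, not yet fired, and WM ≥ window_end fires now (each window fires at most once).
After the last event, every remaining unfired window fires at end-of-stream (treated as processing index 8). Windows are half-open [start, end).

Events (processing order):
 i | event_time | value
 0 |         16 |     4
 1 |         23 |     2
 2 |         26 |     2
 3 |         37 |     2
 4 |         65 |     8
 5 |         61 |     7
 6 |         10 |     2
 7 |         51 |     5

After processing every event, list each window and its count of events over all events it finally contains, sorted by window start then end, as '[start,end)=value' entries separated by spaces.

[6,17)=1 [8,19)=1 [10,21)=1 [12,23)=1 [14,25)=2 [16,27)=3 [18,29)=2 [20,31)=2 [22,33)=2 [24,35)=1 [26,37)=1 [28,39)=1 [30,41)=1 [32,43)=1 [34,45)=1 [36,47)=1 [42,53)=1 [44,55)=1 [46,57)=1 [48,59)=1 [50,61)=1 [52,63)=1 [54,65)=1 [56,67)=2 [58,69)=2 [60,71)=2 [62,73)=1 [64,75)=1

i=0 t=16 v=4: → [16,27),[14,25),[12,23),[10,21),[8,19),[6,17); WM=−∞
i=1 t=23 v=2: → [22,33),[20,31),[18,29),[16,27),[14,25); WM=−∞
i=2 t=26 v=2: → [26,37),[24,35),[22,33),[20,31),[18,29),[16,27); WM=−∞
i=3 t=37 v=2: → [36,47),[34,45),[32,43),[30,41),[28,39); WM=37; [6,17) fires=1 [8,19) fires=1 [10,21) fires=1 [12,23) fires=1 [14,25) fires=2 [16,27) fires=3 [18,29) fires=2 [20,31) fires=2 [22,33) fires=2 [24,35) fires=1 [26,37) fires=1
i=4 t=65 v=8: → [64,75),[62,73),[60,71),[58,69),[56,67); WM=37
i=5 t=61 v=7: → [60,71),[58,69),[56,67),[54,65),[52,63); WM=37
i=6 t=10 v=2: DROP (t<37-0); WM=37
i=7 t=51 v=5: → [50,61),[48,59),[46,57),[44,55),[42,53); WM=65; [28,39) fires=1 [30,41) fires=1 [32,43) fires=1 [34,45) fires=1 [36,47) fires=1 [42,53) fires=1 [44,55) fires=1 [46,57) fires=1 [48,59) fires=1 [50,61) fires=1 [52,63) fires=1 [54,65) fires=1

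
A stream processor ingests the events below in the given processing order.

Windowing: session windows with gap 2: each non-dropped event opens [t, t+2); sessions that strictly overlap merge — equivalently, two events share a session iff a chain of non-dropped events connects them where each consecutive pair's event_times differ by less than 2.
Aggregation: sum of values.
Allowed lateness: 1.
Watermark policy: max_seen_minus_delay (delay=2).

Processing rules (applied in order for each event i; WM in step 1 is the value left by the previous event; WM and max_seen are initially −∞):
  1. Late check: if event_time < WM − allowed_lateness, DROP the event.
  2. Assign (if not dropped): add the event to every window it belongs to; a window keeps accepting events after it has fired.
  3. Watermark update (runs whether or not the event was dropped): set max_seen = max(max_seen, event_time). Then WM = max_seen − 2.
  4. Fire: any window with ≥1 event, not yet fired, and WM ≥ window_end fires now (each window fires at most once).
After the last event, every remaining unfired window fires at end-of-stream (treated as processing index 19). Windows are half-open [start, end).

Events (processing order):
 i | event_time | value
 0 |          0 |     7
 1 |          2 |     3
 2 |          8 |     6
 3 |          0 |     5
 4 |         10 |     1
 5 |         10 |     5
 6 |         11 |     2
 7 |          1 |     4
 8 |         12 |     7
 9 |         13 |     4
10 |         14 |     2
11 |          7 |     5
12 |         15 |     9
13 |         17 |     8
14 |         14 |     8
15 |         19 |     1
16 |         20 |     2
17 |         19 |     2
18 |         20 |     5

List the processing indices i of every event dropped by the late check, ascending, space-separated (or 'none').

i=0 t=0 v=7: → [0,2); WM=-2
i=1 t=2 v=3: → [2,4); WM=0
i=2 t=8 v=6: → [8,10); WM=6
i=3 t=0 v=5: DROP (t<6-1); WM=6
i=4 t=10 v=1: → [10,12); WM=8
i=5 t=10 v=5: → [10,12); WM=8
i=6 t=11 v=2: → [10,13); WM=9
i=7 t=1 v=4: DROP (t<9-1); WM=9
i=8 t=12 v=7: → [10,14); WM=10
i=9 t=13 v=4: → [10,15); WM=11
i=10 t=14 v=2: → [10,16); WM=12
i=11 t=7 v=5: DROP (t<12-1); WM=12
i=12 t=15 v=9: → [10,17); WM=13
i=13 t=17 v=8: → [17,19); WM=15
i=14 t=14 v=8: → [10,17); WM=15
i=15 t=19 v=1: → [19,21); WM=17
i=16 t=20 v=2: → [19,22); WM=18
i=17 t=19 v=2: → [19,22); WM=18
i=18 t=20 v=5: → [19,22); WM=18

3 7 11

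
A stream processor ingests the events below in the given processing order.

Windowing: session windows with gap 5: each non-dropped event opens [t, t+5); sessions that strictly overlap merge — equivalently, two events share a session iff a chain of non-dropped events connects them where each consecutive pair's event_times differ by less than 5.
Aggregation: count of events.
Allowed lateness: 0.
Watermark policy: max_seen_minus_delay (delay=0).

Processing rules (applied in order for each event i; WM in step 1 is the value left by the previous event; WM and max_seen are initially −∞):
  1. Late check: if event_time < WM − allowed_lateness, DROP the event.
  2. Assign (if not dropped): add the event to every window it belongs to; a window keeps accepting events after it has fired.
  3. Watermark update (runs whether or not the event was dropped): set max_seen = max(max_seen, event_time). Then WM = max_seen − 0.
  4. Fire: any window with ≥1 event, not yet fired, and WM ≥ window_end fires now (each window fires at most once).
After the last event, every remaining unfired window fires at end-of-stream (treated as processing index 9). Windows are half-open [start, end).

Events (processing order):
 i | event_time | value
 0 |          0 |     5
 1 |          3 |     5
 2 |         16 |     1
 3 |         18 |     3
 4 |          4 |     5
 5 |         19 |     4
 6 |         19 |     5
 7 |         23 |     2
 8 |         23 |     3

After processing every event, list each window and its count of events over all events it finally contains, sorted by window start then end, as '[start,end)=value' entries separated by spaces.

[0,8)=2 [16,28)=6

i=0 t=0 v=5: → [0,5); WM=0
i=1 t=3 v=5: → [0,8); WM=3
i=2 t=16 v=1: → [16,21); WM=16
i=3 t=18 v=3: → [16,23); WM=18
i=4 t=4 v=5: DROP (t<18-0); WM=18
i=5 t=19 v=4: → [16,24); WM=19
i=6 t=19 v=5: → [16,24); WM=19
i=7 t=23 v=2: → [16,28); WM=23
i=8 t=23 v=3: → [16,28); WM=23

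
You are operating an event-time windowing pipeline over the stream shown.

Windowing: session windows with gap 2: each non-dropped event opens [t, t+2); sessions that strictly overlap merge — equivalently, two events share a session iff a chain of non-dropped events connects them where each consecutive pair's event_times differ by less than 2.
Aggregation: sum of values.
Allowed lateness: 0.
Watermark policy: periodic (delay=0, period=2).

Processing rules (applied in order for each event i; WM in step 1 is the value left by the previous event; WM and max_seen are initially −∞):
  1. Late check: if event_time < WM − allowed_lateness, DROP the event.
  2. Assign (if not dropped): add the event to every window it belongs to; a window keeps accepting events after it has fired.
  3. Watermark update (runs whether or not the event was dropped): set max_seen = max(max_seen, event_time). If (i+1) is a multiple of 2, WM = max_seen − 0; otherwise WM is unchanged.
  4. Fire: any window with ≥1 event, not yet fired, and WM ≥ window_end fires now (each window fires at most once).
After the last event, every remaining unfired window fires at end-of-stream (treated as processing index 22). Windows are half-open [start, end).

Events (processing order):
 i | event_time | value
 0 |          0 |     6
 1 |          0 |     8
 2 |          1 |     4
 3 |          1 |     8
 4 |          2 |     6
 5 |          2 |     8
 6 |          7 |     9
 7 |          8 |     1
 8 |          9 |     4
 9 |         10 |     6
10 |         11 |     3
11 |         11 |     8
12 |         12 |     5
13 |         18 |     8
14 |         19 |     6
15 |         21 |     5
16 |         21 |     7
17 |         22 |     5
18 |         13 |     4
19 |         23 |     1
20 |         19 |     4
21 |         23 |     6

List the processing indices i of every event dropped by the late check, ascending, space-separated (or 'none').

18 20

i=0 t=0 v=6: → [0,2); WM=−∞
i=1 t=0 v=8: → [0,2); WM=0
i=2 t=1 v=4: → [0,3); WM=0
i=3 t=1 v=8: → [0,3); WM=1
i=4 t=2 v=6: → [0,4); WM=1
i=5 t=2 v=8: → [0,4); WM=2
i=6 t=7 v=9: → [7,9); WM=2
i=7 t=8 v=1: → [7,10); WM=8
i=8 t=9 v=4: → [7,11); WM=8
i=9 t=10 v=6: → [7,12); WM=10
i=10 t=11 v=3: → [7,13); WM=10
i=11 t=11 v=8: → [7,13); WM=11
i=12 t=12 v=5: → [7,14); WM=11
i=13 t=18 v=8: → [18,20); WM=18
i=14 t=19 v=6: → [18,21); WM=18
i=15 t=21 v=5: → [21,23); WM=21
i=16 t=21 v=7: → [21,23); WM=21
i=17 t=22 v=5: → [21,24); WM=22
i=18 t=13 v=4: DROP (t<22-0); WM=22
i=19 t=23 v=1: → [21,25); WM=23
i=20 t=19 v=4: DROP (t<23-0); WM=23
i=21 t=23 v=6: → [21,25); WM=23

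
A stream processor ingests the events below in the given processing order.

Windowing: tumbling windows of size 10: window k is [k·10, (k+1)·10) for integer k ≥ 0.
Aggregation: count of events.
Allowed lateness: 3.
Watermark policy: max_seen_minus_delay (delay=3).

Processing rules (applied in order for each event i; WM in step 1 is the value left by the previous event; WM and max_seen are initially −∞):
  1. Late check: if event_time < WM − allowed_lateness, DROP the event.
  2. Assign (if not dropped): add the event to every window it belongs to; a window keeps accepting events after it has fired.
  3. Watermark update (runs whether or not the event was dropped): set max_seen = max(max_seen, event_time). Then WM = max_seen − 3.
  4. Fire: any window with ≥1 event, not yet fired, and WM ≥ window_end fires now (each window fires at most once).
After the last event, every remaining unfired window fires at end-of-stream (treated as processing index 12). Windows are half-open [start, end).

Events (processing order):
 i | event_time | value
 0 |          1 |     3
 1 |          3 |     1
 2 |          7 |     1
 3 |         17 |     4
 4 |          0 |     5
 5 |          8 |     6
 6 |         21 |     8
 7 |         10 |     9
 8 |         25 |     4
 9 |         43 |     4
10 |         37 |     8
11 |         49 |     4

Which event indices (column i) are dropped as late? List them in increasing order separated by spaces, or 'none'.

i=0 t=1 v=3: → [0,10); WM=-2
i=1 t=3 v=1: → [0,10); WM=0
i=2 t=7 v=1: → [0,10); WM=4
i=3 t=17 v=4: → [10,20); WM=14; [0,10) fires=3
i=4 t=0 v=5: DROP (t<14-3); WM=14
i=5 t=8 v=6: DROP (t<14-3); WM=14
i=6 t=21 v=8: → [20,30); WM=18
i=7 t=10 v=9: DROP (t<18-3); WM=18
i=8 t=25 v=4: → [20,30); WM=22; [10,20) fires=1
i=9 t=43 v=4: → [40,50); WM=40; [20,30) fires=2
i=10 t=37 v=8: → [30,40); WM=40; [30,40) fires=1
i=11 t=49 v=4: → [40,50); WM=46

4 5 7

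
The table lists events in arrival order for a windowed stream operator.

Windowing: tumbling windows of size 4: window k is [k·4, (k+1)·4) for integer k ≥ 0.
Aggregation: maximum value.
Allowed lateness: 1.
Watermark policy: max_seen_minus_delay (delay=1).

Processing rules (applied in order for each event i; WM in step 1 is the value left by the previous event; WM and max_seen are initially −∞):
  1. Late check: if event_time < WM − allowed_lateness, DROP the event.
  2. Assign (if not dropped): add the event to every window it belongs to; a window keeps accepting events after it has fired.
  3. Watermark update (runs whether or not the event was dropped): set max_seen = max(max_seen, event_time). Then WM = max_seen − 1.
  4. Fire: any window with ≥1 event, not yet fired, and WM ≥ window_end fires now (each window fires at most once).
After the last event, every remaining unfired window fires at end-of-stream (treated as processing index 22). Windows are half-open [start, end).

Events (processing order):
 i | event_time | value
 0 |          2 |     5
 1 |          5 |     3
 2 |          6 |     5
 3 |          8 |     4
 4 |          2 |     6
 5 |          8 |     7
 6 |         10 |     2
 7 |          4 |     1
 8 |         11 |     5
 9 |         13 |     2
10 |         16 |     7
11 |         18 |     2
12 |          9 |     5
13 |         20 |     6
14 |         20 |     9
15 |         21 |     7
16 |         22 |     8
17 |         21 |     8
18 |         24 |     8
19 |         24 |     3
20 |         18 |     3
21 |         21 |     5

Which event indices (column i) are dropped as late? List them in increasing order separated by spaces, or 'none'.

i=0 t=2 v=5: → [0,4); WM=1
i=1 t=5 v=3: → [4,8); WM=4; [0,4) fires=5
i=2 t=6 v=5: → [4,8); WM=5
i=3 t=8 v=4: → [8,12); WM=7
i=4 t=2 v=6: DROP (t<7-1); WM=7
i=5 t=8 v=7: → [8,12); WM=7
i=6 t=10 v=2: → [8,12); WM=9; [4,8) fires=5
i=7 t=4 v=1: DROP (t<9-1); WM=9
i=8 t=11 v=5: → [8,12); WM=10
i=9 t=13 v=2: → [12,16); WM=12; [8,12) fires=7
i=10 t=16 v=7: → [16,20); WM=15
i=11 t=18 v=2: → [16,20); WM=17; [12,16) fires=2
i=12 t=9 v=5: DROP (t<17-1); WM=17
i=13 t=20 v=6: → [20,24); WM=19
i=14 t=20 v=9: → [20,24); WM=19
i=15 t=21 v=7: → [20,24); WM=20; [16,20) fires=7
i=16 t=22 v=8: → [20,24); WM=21
i=17 t=21 v=8: → [20,24); WM=21
i=18 t=24 v=8: → [24,28); WM=23
i=19 t=24 v=3: → [24,28); WM=23
i=20 t=18 v=3: DROP (t<23-1); WM=23
i=21 t=21 v=5: DROP (t<23-1); WM=23

4 7 12 20 21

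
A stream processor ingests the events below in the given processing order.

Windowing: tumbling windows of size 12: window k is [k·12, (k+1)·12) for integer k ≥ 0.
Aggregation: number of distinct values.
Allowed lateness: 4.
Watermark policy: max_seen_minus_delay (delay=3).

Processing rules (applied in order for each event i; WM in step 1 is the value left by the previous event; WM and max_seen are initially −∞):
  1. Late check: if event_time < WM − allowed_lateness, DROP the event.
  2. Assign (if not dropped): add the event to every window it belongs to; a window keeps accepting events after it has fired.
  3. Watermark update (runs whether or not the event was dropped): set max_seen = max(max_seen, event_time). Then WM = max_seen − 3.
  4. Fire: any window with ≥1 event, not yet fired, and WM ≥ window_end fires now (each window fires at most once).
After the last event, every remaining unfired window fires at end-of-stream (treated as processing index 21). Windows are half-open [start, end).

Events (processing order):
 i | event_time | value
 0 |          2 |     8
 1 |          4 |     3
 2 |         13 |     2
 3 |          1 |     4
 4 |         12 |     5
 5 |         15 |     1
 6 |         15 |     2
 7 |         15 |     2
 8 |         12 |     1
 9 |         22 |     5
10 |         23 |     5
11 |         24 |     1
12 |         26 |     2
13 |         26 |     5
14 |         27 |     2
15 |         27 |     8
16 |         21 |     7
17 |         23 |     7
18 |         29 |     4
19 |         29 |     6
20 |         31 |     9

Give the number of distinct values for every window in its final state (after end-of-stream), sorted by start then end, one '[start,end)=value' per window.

i=0 t=2 v=8: → [0,12); WM=-1
i=1 t=4 v=3: → [0,12); WM=1
i=2 t=13 v=2: → [12,24); WM=10
i=3 t=1 v=4: DROP (t<10-4); WM=10
i=4 t=12 v=5: → [12,24); WM=10
i=5 t=15 v=1: → [12,24); WM=12; [0,12) fires=2
i=6 t=15 v=2: → [12,24); WM=12
i=7 t=15 v=2: → [12,24); WM=12
i=8 t=12 v=1: → [12,24); WM=12
i=9 t=22 v=5: → [12,24); WM=19
i=10 t=23 v=5: → [12,24); WM=20
i=11 t=24 v=1: → [24,36); WM=21
i=12 t=26 v=2: → [24,36); WM=23
i=13 t=26 v=5: → [24,36); WM=23
i=14 t=27 v=2: → [24,36); WM=24; [12,24) fires=3
i=15 t=27 v=8: → [24,36); WM=24
i=16 t=21 v=7: → [12,24); WM=24
i=17 t=23 v=7: → [12,24); WM=24
i=18 t=29 v=4: → [24,36); WM=26
i=19 t=29 v=6: → [24,36); WM=26
i=20 t=31 v=9: → [24,36); WM=28

[0,12)=2 [12,24)=4 [24,36)=7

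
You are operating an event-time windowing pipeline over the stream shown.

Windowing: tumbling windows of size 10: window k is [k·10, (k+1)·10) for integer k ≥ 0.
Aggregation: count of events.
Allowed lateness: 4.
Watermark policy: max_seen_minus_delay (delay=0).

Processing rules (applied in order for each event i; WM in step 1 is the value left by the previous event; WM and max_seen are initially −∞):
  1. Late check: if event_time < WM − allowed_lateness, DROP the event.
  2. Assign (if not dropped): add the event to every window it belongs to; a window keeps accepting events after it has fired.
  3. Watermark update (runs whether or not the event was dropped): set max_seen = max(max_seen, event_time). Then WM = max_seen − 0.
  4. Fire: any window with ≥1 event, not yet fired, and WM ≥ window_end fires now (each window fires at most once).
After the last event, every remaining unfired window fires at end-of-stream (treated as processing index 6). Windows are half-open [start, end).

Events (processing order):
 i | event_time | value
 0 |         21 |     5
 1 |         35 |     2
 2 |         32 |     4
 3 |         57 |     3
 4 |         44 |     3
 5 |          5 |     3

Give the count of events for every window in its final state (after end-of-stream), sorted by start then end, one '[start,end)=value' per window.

[20,30)=1 [30,40)=2 [50,60)=1

i=0 t=21 v=5: → [20,30); WM=21
i=1 t=35 v=2: → [30,40); WM=35; [20,30) fires=1
i=2 t=32 v=4: → [30,40); WM=35
i=3 t=57 v=3: → [50,60); WM=57; [30,40) fires=2
i=4 t=44 v=3: DROP (t<57-4); WM=57
i=5 t=5 v=3: DROP (t<57-4); WM=57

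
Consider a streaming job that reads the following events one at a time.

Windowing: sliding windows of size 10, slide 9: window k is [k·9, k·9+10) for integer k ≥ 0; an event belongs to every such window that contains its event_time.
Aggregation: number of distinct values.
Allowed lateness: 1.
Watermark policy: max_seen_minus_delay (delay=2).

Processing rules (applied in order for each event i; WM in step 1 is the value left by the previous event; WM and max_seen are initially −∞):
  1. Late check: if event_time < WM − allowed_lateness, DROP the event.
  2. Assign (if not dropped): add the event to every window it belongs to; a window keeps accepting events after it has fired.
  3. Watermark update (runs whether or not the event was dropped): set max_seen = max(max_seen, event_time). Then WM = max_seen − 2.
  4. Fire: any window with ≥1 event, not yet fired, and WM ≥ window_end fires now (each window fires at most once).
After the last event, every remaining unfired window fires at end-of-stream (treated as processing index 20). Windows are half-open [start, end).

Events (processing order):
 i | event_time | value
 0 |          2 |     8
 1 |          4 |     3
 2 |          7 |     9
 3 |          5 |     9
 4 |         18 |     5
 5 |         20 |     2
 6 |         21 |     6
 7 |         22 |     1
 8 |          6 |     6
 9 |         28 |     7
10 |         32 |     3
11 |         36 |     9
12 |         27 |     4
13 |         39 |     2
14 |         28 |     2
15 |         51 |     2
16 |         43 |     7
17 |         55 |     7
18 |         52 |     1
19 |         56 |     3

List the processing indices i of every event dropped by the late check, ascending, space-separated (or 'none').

i=0 t=2 v=8: → [0,10); WM=0
i=1 t=4 v=3: → [0,10); WM=2
i=2 t=7 v=9: → [0,10); WM=5
i=3 t=5 v=9: → [0,10); WM=5
i=4 t=18 v=5: → [18,28),[9,19); WM=16; [0,10) fires=3
i=5 t=20 v=2: → [18,28); WM=18
i=6 t=21 v=6: → [18,28); WM=19; [9,19) fires=1
i=7 t=22 v=1: → [18,28); WM=20
i=8 t=6 v=6: DROP (t<20-1); WM=20
i=9 t=28 v=7: → [27,37); WM=26
i=10 t=32 v=3: → [27,37); WM=30; [18,28) fires=4
i=11 t=36 v=9: → [36,46),[27,37); WM=34
i=12 t=27 v=4: DROP (t<34-1); WM=34
i=13 t=39 v=2: → [36,46); WM=37; [27,37) fires=3
i=14 t=28 v=2: DROP (t<37-1); WM=37
i=15 t=51 v=2: → [45,55); WM=49; [36,46) fires=2
i=16 t=43 v=7: DROP (t<49-1); WM=49
i=17 t=55 v=7: → [54,64); WM=53
i=18 t=52 v=1: → [45,55); WM=53
i=19 t=56 v=3: → [54,64); WM=54

8 12 14 16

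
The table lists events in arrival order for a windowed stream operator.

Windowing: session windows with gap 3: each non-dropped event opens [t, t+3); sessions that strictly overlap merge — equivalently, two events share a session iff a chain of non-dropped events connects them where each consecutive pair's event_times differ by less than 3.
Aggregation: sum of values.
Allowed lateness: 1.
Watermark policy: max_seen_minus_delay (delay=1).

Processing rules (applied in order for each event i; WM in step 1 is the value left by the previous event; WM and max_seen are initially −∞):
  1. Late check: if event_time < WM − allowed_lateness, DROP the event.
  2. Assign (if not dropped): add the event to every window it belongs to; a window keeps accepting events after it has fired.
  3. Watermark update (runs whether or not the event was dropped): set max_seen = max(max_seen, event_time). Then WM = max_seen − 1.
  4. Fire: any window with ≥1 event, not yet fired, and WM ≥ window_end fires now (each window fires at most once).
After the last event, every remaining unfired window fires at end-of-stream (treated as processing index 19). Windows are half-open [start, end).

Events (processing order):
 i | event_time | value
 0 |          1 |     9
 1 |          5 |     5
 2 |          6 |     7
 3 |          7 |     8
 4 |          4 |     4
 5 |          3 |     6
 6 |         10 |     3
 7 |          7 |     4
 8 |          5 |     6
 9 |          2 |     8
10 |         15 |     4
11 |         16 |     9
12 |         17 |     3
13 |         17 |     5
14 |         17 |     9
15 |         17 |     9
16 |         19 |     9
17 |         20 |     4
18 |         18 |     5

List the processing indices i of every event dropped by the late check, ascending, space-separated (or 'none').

4 5 7 8 9

i=0 t=1 v=9: → [1,4); WM=0
i=1 t=5 v=5: → [5,8); WM=4
i=2 t=6 v=7: → [5,9); WM=5
i=3 t=7 v=8: → [5,10); WM=6
i=4 t=4 v=4: DROP (t<6-1); WM=6
i=5 t=3 v=6: DROP (t<6-1); WM=6
i=6 t=10 v=3: → [10,13); WM=9
i=7 t=7 v=4: DROP (t<9-1); WM=9
i=8 t=5 v=6: DROP (t<9-1); WM=9
i=9 t=2 v=8: DROP (t<9-1); WM=9
i=10 t=15 v=4: → [15,18); WM=14
i=11 t=16 v=9: → [15,19); WM=15
i=12 t=17 v=3: → [15,20); WM=16
i=13 t=17 v=5: → [15,20); WM=16
i=14 t=17 v=9: → [15,20); WM=16
i=15 t=17 v=9: → [15,20); WM=16
i=16 t=19 v=9: → [15,22); WM=18
i=17 t=20 v=4: → [15,23); WM=19
i=18 t=18 v=5: → [15,23); WM=19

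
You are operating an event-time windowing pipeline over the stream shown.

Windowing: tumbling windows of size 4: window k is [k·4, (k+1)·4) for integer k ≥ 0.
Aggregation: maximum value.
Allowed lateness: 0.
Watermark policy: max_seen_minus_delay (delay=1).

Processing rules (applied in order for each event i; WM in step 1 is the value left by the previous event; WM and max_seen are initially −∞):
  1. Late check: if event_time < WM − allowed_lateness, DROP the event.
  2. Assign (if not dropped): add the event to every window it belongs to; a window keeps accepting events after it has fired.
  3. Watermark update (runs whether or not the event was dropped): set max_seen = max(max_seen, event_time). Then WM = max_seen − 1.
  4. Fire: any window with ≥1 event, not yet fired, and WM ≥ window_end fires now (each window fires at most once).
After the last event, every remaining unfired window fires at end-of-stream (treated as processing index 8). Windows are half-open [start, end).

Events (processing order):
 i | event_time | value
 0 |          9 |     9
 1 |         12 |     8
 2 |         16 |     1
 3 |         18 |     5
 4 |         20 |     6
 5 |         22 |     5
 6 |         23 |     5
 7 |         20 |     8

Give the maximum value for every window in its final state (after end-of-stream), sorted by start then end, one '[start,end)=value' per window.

[8,12)=9 [12,16)=8 [16,20)=5 [20,24)=6

i=0 t=9 v=9: → [8,12); WM=8
i=1 t=12 v=8: → [12,16); WM=11
i=2 t=16 v=1: → [16,20); WM=15; [8,12) fires=9
i=3 t=18 v=5: → [16,20); WM=17; [12,16) fires=8
i=4 t=20 v=6: → [20,24); WM=19
i=5 t=22 v=5: → [20,24); WM=21; [16,20) fires=5
i=6 t=23 v=5: → [20,24); WM=22
i=7 t=20 v=8: DROP (t<22-0); WM=22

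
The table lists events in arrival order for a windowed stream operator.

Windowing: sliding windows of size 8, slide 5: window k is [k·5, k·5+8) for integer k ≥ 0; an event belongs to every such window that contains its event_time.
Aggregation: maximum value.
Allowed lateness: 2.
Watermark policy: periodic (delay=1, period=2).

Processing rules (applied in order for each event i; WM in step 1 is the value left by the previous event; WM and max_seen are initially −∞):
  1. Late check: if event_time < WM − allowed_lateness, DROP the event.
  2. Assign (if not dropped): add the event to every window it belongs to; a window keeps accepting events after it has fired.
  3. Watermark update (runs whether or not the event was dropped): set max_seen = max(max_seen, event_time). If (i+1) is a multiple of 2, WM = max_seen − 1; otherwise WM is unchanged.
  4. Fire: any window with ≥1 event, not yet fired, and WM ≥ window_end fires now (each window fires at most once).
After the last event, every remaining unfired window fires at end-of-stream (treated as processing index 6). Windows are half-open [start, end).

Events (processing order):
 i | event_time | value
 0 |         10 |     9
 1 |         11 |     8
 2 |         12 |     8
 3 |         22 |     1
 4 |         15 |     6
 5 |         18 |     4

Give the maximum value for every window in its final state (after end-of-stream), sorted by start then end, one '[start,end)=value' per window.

i=0 t=10 v=9: → [10,18),[5,13); WM=−∞
i=1 t=11 v=8: → [10,18),[5,13); WM=10
i=2 t=12 v=8: → [10,18),[5,13); WM=10
i=3 t=22 v=1: → [20,28),[15,23); WM=21; [5,13) fires=9 [10,18) fires=9
i=4 t=15 v=6: DROP (t<21-2); WM=21
i=5 t=18 v=4: DROP (t<21-2); WM=21

[5,13)=9 [10,18)=9 [15,23)=1 [20,28)=1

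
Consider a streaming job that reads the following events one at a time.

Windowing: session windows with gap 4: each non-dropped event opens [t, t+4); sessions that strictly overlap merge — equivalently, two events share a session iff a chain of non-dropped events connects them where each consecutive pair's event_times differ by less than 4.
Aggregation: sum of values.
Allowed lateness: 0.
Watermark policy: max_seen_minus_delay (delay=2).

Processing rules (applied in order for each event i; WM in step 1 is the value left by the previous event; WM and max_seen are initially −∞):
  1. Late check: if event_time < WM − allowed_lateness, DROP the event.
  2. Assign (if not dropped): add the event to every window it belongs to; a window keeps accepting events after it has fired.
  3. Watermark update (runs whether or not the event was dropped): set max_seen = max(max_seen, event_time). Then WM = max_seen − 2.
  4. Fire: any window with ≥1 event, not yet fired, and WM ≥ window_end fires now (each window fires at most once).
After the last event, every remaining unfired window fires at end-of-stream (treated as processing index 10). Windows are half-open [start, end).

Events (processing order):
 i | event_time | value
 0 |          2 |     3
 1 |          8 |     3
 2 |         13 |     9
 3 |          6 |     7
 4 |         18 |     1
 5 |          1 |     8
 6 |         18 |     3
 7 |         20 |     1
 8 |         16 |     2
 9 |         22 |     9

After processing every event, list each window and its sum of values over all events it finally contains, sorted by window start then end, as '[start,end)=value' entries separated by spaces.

i=0 t=2 v=3: → [2,6); WM=0
i=1 t=8 v=3: → [8,12); WM=6
i=2 t=13 v=9: → [13,17); WM=11
i=3 t=6 v=7: DROP (t<11-0); WM=11
i=4 t=18 v=1: → [18,22); WM=16
i=5 t=1 v=8: DROP (t<16-0); WM=16
i=6 t=18 v=3: → [18,22); WM=16
i=7 t=20 v=1: → [18,24); WM=18
i=8 t=16 v=2: DROP (t<18-0); WM=18
i=9 t=22 v=9: → [18,26); WM=20

[2,6)=3 [8,12)=3 [13,17)=9 [18,26)=14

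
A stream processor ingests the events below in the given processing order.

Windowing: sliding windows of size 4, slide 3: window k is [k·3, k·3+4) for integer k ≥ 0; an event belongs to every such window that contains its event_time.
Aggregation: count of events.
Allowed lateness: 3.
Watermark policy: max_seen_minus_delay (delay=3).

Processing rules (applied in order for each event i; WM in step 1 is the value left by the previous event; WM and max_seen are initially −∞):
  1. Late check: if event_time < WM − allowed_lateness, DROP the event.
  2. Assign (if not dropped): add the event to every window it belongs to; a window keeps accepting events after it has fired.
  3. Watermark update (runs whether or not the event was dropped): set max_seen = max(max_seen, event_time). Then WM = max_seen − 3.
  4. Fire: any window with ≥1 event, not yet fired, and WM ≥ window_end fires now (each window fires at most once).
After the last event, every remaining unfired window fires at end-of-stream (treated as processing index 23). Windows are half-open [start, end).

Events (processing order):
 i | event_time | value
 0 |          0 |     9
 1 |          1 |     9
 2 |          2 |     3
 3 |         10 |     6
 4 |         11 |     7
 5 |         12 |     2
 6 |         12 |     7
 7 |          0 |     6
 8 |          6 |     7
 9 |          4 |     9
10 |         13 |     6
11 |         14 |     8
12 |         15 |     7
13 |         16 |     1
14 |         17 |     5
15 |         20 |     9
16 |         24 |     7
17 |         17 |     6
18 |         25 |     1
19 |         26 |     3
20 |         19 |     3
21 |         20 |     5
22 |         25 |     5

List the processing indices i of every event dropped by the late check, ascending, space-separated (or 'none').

7 9 17 20

i=0 t=0 v=9: → [0,4); WM=-3
i=1 t=1 v=9: → [0,4); WM=-2
i=2 t=2 v=3: → [0,4); WM=-1
i=3 t=10 v=6: → [9,13); WM=7; [0,4) fires=3
i=4 t=11 v=7: → [9,13); WM=8
i=5 t=12 v=2: → [12,16),[9,13); WM=9
i=6 t=12 v=7: → [12,16),[9,13); WM=9
i=7 t=0 v=6: DROP (t<9-3); WM=9
i=8 t=6 v=7: → [6,10),[3,7); WM=9; [3,7) fires=1
i=9 t=4 v=9: DROP (t<9-3); WM=9
i=10 t=13 v=6: → [12,16); WM=10; [6,10) fires=1
i=11 t=14 v=8: → [12,16); WM=11
i=12 t=15 v=7: → [15,19),[12,16); WM=12
i=13 t=16 v=1: → [15,19); WM=13; [9,13) fires=4
i=14 t=17 v=5: → [15,19); WM=14
i=15 t=20 v=9: → [18,22); WM=17; [12,16) fires=5
i=16 t=24 v=7: → [24,28),[21,25); WM=21; [15,19) fires=3
i=17 t=17 v=6: DROP (t<21-3); WM=21
i=18 t=25 v=1: → [24,28); WM=22; [18,22) fires=1
i=19 t=26 v=3: → [24,28); WM=23
i=20 t=19 v=3: DROP (t<23-3); WM=23
i=21 t=20 v=5: → [18,22); WM=23
i=22 t=25 v=5: → [24,28); WM=23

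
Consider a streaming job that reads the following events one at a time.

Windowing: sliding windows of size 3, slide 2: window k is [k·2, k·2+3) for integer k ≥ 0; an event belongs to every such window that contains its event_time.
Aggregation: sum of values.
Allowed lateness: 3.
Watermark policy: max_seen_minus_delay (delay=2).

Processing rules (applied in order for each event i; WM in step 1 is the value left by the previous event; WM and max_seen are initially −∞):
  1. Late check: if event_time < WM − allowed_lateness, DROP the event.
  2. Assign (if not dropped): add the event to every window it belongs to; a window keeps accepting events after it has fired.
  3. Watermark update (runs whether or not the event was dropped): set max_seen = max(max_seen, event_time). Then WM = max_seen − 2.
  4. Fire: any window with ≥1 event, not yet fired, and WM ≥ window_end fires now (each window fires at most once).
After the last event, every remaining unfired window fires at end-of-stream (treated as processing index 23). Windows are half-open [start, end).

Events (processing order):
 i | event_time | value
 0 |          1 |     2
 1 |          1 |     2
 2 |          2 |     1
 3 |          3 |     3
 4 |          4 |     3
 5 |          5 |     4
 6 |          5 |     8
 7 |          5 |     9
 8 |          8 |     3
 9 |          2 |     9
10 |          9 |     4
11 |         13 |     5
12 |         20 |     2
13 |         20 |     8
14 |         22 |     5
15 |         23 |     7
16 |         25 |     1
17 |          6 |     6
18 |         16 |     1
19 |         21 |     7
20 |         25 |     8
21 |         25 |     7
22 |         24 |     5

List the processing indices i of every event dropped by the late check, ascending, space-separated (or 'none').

i=0 t=1 v=2: → [0,3); WM=-1
i=1 t=1 v=2: → [0,3); WM=-1
i=2 t=2 v=1: → [2,5),[0,3); WM=0
i=3 t=3 v=3: → [2,5); WM=1
i=4 t=4 v=3: → [4,7),[2,5); WM=2
i=5 t=5 v=4: → [4,7); WM=3; [0,3) fires=5
i=6 t=5 v=8: → [4,7); WM=3
i=7 t=5 v=9: → [4,7); WM=3
i=8 t=8 v=3: → [8,11),[6,9); WM=6; [2,5) fires=7
i=9 t=2 v=9: DROP (t<6-3); WM=6
i=10 t=9 v=4: → [8,11); WM=7; [4,7) fires=24
i=11 t=13 v=5: → [12,15); WM=11; [6,9) fires=3 [8,11) fires=7
i=12 t=20 v=2: → [20,23),[18,21); WM=18; [12,15) fires=5
i=13 t=20 v=8: → [20,23),[18,21); WM=18
i=14 t=22 v=5: → [22,25),[20,23); WM=20
i=15 t=23 v=7: → [22,25); WM=21; [18,21) fires=10
i=16 t=25 v=1: → [24,27); WM=23; [20,23) fires=15
i=17 t=6 v=6: DROP (t<23-3); WM=23
i=18 t=16 v=1: DROP (t<23-3); WM=23
i=19 t=21 v=7: → [20,23); WM=23
i=20 t=25 v=8: → [24,27); WM=23
i=21 t=25 v=7: → [24,27); WM=23
i=22 t=24 v=5: → [24,27),[22,25); WM=23

9 17 18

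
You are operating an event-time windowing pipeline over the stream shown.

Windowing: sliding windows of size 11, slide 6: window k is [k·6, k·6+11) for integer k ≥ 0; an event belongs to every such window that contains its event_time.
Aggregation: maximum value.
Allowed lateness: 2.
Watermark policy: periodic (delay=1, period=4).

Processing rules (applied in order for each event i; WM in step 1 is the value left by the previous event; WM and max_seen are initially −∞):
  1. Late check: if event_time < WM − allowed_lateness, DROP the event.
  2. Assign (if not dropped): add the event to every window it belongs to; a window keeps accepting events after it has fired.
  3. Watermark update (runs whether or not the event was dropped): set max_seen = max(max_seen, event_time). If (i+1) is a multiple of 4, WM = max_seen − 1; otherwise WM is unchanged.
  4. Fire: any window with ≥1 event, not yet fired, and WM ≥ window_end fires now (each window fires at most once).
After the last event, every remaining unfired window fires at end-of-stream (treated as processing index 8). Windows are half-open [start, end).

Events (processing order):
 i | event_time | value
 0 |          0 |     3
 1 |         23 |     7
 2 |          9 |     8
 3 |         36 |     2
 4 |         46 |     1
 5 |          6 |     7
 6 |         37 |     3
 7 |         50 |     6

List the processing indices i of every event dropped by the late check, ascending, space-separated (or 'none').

i=0 t=0 v=3: → [0,11); WM=−∞
i=1 t=23 v=7: → [18,29); WM=−∞
i=2 t=9 v=8: → [6,17),[0,11); WM=−∞
i=3 t=36 v=2: → [36,47),[30,41); WM=35; [0,11) fires=8 [6,17) fires=8 [18,29) fires=7
i=4 t=46 v=1: → [42,53),[36,47); WM=35
i=5 t=6 v=7: DROP (t<35-2); WM=35
i=6 t=37 v=3: → [36,47),[30,41); WM=35
i=7 t=50 v=6: → [48,59),[42,53); WM=49; [30,41) fires=3 [36,47) fires=3

5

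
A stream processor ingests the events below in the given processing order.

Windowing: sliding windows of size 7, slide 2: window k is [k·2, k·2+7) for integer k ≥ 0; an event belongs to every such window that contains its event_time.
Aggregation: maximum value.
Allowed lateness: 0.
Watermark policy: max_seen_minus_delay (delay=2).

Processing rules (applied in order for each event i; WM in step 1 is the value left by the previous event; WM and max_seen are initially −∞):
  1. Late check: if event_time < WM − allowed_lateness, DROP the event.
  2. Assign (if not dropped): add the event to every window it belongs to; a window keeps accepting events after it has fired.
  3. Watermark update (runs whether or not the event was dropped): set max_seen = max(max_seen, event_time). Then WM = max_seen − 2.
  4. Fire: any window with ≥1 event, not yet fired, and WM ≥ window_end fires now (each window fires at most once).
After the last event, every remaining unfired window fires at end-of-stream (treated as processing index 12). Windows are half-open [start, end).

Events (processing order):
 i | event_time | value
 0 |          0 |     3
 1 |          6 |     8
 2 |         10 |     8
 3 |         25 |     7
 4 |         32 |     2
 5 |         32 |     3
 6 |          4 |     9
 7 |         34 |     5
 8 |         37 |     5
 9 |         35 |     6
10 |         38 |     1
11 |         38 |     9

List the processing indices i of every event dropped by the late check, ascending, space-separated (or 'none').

6

i=0 t=0 v=3: → [0,7); WM=-2
i=1 t=6 v=8: → [6,13),[4,11),[2,9),[0,7); WM=4
i=2 t=10 v=8: → [10,17),[8,15),[6,13),[4,11); WM=8; [0,7) fires=8
i=3 t=25 v=7: → [24,31),[22,29),[20,27); WM=23; [2,9) fires=8 [4,11) fires=8 [6,13) fires=8 [8,15) fires=8 [10,17) fires=8
i=4 t=32 v=2: → [32,39),[30,37),[28,35),[26,33); WM=30; [20,27) fires=7 [22,29) fires=7
i=5 t=32 v=3: → [32,39),[30,37),[28,35),[26,33); WM=30
i=6 t=4 v=9: DROP (t<30-0); WM=30
i=7 t=34 v=5: → [34,41),[32,39),[30,37),[28,35); WM=32; [24,31) fires=7
i=8 t=37 v=5: → [36,43),[34,41),[32,39); WM=35; [26,33) fires=3 [28,35) fires=5
i=9 t=35 v=6: → [34,41),[32,39),[30,37); WM=35
i=10 t=38 v=1: → [38,45),[36,43),[34,41),[32,39); WM=36
i=11 t=38 v=9: → [38,45),[36,43),[34,41),[32,39); WM=36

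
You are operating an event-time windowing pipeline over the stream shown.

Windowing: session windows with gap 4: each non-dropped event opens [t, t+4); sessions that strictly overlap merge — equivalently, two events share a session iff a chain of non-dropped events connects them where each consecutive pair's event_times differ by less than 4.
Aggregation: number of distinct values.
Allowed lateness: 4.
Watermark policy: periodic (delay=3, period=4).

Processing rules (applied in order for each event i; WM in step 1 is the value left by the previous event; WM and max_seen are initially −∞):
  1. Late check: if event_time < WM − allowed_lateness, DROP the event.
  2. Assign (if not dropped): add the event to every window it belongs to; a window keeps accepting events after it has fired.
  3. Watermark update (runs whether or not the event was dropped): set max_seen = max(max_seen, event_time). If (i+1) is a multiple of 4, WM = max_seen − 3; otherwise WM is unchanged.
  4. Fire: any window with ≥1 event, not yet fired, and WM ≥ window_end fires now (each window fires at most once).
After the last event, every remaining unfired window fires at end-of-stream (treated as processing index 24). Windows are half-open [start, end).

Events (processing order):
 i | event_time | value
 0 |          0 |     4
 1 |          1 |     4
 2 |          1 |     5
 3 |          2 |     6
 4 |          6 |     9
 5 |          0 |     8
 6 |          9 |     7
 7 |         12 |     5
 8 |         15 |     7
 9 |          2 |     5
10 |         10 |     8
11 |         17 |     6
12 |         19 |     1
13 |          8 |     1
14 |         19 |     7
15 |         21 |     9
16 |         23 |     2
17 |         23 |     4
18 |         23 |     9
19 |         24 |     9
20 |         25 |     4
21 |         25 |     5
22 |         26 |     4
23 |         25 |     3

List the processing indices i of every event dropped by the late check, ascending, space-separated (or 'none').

9 13

i=0 t=0 v=4: → [0,4); WM=−∞
i=1 t=1 v=4: → [0,5); WM=−∞
i=2 t=1 v=5: → [0,5); WM=−∞
i=3 t=2 v=6: → [0,6); WM=-1
i=4 t=6 v=9: → [6,10); WM=-1
i=5 t=0 v=8: → [0,6); WM=-1
i=6 t=9 v=7: → [6,13); WM=-1
i=7 t=12 v=5: → [6,16); WM=9
i=8 t=15 v=7: → [6,19); WM=9
i=9 t=2 v=5: DROP (t<9-4); WM=9
i=10 t=10 v=8: → [6,19); WM=9
i=11 t=17 v=6: → [6,21); WM=14
i=12 t=19 v=1: → [6,23); WM=14
i=13 t=8 v=1: DROP (t<14-4); WM=14
i=14 t=19 v=7: → [6,23); WM=14
i=15 t=21 v=9: → [6,25); WM=18
i=16 t=23 v=2: → [6,27); WM=18
i=17 t=23 v=4: → [6,27); WM=18
i=18 t=23 v=9: → [6,27); WM=18
i=19 t=24 v=9: → [6,28); WM=21
i=20 t=25 v=4: → [6,29); WM=21
i=21 t=25 v=5: → [6,29); WM=21
i=22 t=26 v=4: → [6,30); WM=21
i=23 t=25 v=3: → [6,30); WM=23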